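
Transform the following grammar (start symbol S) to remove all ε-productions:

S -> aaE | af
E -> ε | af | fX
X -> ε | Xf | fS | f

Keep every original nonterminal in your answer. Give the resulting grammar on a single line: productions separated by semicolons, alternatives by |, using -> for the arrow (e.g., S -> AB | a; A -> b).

Nullable set: {E, X}.
S -> aaE: E nullable, giving aa | aaE.
Drop E -> ε.
E -> fX: X nullable, giving f | fX.
Drop X -> ε.
X -> Xf: X nullable, giving Xf | f.
Unchanged (no nullable symbols): S -> af; E -> af; X -> f; X -> fS.

S -> aa | af | aaE; E -> f | af | fX; X -> f | Xf | fS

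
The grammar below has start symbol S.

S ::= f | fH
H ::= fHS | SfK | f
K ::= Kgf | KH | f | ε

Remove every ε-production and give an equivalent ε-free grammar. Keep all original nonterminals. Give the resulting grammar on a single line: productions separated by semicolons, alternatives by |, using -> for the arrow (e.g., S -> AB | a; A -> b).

Nullable set: {K}.
H -> SfK: K nullable, giving Sf | SfK.
Drop K -> ε.
K -> KH: K nullable, giving H | KH.
K -> Kgf: K nullable, giving Kgf | gf.
Unchanged (no nullable symbols): S -> f; S -> fH; H -> f; H -> fHS; K -> f.

S -> f | fH; H -> f | Sf | SfK | fHS; K -> H | f | KH | gf | Kgf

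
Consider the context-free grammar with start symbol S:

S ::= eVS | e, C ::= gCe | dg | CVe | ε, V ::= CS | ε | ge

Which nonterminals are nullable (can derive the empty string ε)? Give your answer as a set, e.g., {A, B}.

{C, V}

Directly nullable (have an ε-rule): {C, V}.
Not nullable: S — each has a terminal in every rule's right-hand side or depends on a non-nullable symbol.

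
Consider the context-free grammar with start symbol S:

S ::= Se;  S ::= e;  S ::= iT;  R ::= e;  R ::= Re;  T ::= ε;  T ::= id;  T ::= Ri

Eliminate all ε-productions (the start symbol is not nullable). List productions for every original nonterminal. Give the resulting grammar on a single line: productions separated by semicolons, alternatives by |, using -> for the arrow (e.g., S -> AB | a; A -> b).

S -> e | i | Se | iT; R -> e | Re; T -> Ri | id

Nullable set: {T}.
S -> iT: T nullable, giving i | iT.
Drop T -> ε.
Unchanged (no nullable symbols): S -> Se; S -> e; R -> Re; R -> e; T -> Ri; T -> id.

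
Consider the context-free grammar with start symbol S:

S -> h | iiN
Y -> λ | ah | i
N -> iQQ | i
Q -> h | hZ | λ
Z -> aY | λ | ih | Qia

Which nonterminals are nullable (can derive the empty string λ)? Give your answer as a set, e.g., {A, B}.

{Q, Y, Z}

Directly nullable (have an ε-rule): {Q, Y, Z}.
Not nullable: N, S — each has a terminal in every rule's right-hand side or depends on a non-nullable symbol.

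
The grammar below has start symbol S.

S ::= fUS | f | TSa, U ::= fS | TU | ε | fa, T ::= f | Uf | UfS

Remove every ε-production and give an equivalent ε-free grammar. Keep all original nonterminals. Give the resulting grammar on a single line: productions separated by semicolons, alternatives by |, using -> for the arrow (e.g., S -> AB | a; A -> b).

S -> f | fS | TSa | fUS; T -> f | Uf | fS | UfS; U -> T | TU | fS | fa

Nullable set: {U}.
S -> fUS: U nullable, giving fS | fUS.
T -> Uf: U nullable, giving Uf | f.
T -> UfS: U nullable, giving UfS | fS.
Drop U -> ε.
U -> TU: U nullable, giving T | TU.
Unchanged (no nullable symbols): S -> TSa; S -> f; T -> f; U -> fS; U -> fa.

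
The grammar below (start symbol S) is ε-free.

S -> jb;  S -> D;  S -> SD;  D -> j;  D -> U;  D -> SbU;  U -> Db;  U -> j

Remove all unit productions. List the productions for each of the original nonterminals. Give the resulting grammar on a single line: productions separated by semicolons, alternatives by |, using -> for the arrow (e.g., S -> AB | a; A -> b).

S -> j | Db | SD | jb | SbU; D -> j | Db | SbU; U -> j | Db

Unit productions: D->U, S->D.
Unit pairs (A ⇒* B via units): (D,U), (S,D), (S,U).
S: inherits non-unit rules of {D, S, U} → Db | SD | SbU | j | jb.
D: inherits non-unit rules of {D, U} → Db | SbU | j.
U: inherits non-unit rules of {U} → Db | j.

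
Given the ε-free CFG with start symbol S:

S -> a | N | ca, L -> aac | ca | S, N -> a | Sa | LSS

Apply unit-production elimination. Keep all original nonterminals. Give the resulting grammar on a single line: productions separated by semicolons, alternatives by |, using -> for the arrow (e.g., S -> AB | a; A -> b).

S -> a | Sa | ca | LSS; L -> a | Sa | ca | LSS | aac; N -> a | Sa | LSS

Unit productions: L->S, S->N.
Unit pairs (A ⇒* B via units): (L,N), (L,S), (S,N).
S: inherits non-unit rules of {N, S} → LSS | Sa | a | ca.
L: inherits non-unit rules of {L, N, S} → LSS | Sa | a | aac | ca.
N: inherits non-unit rules of {N} → LSS | Sa | a.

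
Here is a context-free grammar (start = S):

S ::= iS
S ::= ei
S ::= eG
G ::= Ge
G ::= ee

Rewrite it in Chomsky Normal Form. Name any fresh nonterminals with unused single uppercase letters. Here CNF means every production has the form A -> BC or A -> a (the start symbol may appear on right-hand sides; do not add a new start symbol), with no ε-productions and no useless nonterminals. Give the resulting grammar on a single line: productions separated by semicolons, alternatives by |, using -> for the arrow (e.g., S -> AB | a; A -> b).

S -> AB | AG | BS; A -> e; B -> i; G -> AA | GA

No ε-productions.
No unit productions to eliminate.
TERM: introduce A -> e, B -> i and substitute in every rule of length ≥2.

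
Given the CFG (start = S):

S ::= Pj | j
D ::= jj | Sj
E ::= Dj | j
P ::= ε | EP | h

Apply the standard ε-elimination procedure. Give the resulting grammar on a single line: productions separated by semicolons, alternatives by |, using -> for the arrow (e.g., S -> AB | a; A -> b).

S -> j | Pj; D -> Sj | jj; E -> j | Dj; P -> E | h | EP

Nullable set: {P}.
S -> Pj: P nullable, giving Pj | j.
Drop P -> ε.
P -> EP: P nullable, giving E | EP.
Unchanged (no nullable symbols): S -> j; D -> Sj; D -> jj; E -> Dj; E -> j; P -> h.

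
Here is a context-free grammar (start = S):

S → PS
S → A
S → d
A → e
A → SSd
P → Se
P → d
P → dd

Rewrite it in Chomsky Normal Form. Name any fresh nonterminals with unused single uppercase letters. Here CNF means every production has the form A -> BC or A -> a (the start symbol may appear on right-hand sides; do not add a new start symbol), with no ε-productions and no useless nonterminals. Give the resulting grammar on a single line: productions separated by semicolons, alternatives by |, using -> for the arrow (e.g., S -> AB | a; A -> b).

No ε-productions.
After unit-elimination: S -> d | e | PS | SSd; A -> e | SSd; P -> d | Se | dd.
TERM: introduce B -> d, C -> e and substitute in every rule of length ≥2.
BIN: A -> SSB becomes A -> SD, D -> SB; S -> SSB becomes S -> SE, E -> SB.
Drop unreachable/unproductive: A.

S -> d | e | PS | SE; B -> d; C -> e; E -> SB; P -> d | BB | SC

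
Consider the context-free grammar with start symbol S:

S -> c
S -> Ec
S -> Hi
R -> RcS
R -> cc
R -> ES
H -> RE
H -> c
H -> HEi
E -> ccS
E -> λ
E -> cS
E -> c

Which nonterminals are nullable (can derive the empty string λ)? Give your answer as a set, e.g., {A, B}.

Directly nullable (have an ε-rule): {E}.
Not nullable: H, R, S — each has a terminal in every rule's right-hand side or depends on a non-nullable symbol.

{E}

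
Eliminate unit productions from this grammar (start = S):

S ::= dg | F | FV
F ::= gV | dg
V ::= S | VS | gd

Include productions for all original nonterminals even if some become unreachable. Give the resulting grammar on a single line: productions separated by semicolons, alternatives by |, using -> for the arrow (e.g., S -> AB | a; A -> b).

S -> FV | dg | gV; F -> dg | gV; V -> FV | VS | dg | gV | gd

Unit productions: S->F, V->S.
Unit pairs (A ⇒* B via units): (S,F), (V,F), (V,S).
S: inherits non-unit rules of {F, S} → FV | dg | gV.
F: inherits non-unit rules of {F} → dg | gV.
V: inherits non-unit rules of {F, S, V} → FV | VS | dg | gV | gd.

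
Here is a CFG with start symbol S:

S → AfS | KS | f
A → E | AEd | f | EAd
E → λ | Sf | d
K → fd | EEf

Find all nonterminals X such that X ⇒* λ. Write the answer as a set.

{A, E}

Directly nullable (have an ε-rule): {E}.
A is nullable via A -> E (every symbol on the right is already known nullable).
Not nullable: K, S — each has a terminal in every rule's right-hand side or depends on a non-nullable symbol.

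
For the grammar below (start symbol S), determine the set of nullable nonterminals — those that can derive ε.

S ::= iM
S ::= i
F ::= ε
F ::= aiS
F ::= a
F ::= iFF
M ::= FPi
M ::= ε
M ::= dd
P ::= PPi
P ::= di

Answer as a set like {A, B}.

Directly nullable (have an ε-rule): {F, M}.
Not nullable: P, S — each has a terminal in every rule's right-hand side or depends on a non-nullable symbol.

{F, M}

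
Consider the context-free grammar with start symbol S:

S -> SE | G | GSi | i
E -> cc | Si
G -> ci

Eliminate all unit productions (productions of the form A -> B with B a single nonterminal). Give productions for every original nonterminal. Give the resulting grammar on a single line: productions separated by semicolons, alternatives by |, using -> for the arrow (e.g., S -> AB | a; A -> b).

S -> i | SE | ci | GSi; E -> Si | cc; G -> ci

Unit productions: S->G.
Unit pairs (A ⇒* B via units): (S,G).
S: inherits non-unit rules of {G, S} → GSi | SE | ci | i.
E: inherits non-unit rules of {E} → Si | cc.
G: inherits non-unit rules of {G} → ci.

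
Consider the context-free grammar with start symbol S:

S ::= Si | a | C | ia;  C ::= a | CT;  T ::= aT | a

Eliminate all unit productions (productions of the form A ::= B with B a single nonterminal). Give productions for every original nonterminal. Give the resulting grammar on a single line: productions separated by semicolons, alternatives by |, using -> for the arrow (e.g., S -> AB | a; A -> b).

Unit productions: S->C.
Unit pairs (A ⇒* B via units): (S,C).
S: inherits non-unit rules of {C, S} → CT | Si | a | ia.
C: inherits non-unit rules of {C} → CT | a.
T: inherits non-unit rules of {T} → a | aT.

S -> a | CT | Si | ia; C -> a | CT; T -> a | aT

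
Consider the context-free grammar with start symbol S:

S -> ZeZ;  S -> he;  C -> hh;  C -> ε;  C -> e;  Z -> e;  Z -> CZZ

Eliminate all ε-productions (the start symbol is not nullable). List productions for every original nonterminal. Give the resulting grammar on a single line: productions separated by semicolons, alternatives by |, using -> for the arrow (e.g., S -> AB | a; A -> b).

Nullable set: {C}.
Drop C -> ε.
Z -> CZZ: C nullable, giving CZZ | ZZ.
Unchanged (no nullable symbols): S -> ZeZ; S -> he; C -> e; C -> hh; Z -> e.

S -> he | ZeZ; C -> e | hh; Z -> e | ZZ | CZZ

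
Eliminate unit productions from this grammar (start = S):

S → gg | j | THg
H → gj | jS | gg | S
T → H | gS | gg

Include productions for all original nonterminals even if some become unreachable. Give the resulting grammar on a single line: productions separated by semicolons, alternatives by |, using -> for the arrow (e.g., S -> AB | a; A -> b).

S -> j | gg | THg; H -> j | gg | gj | jS | THg; T -> j | gS | gg | gj | jS | THg

Unit productions: H->S, T->H.
Unit pairs (A ⇒* B via units): (H,S), (T,H), (T,S).
S: inherits non-unit rules of {S} → THg | gg | j.
H: inherits non-unit rules of {H, S} → THg | gg | gj | j | jS.
T: inherits non-unit rules of {H, S, T} → THg | gS | gg | gj | j | jS.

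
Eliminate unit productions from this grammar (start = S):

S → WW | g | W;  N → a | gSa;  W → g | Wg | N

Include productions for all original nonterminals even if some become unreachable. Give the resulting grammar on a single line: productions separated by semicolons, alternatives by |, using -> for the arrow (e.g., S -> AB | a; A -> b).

S -> a | g | WW | Wg | gSa; N -> a | gSa; W -> a | g | Wg | gSa

Unit productions: S->W, W->N.
Unit pairs (A ⇒* B via units): (S,N), (S,W), (W,N).
S: inherits non-unit rules of {N, S, W} → WW | Wg | a | g | gSa.
N: inherits non-unit rules of {N} → a | gSa.
W: inherits non-unit rules of {N, W} → Wg | a | g | gSa.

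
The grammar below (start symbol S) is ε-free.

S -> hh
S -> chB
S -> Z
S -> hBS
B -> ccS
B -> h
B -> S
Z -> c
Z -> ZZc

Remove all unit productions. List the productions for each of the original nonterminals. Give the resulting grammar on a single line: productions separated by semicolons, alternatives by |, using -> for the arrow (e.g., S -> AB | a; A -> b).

Unit productions: B->S, S->Z.
Unit pairs (A ⇒* B via units): (B,S), (B,Z), (S,Z).
S: inherits non-unit rules of {S, Z} → ZZc | c | chB | hBS | hh.
B: inherits non-unit rules of {B, S, Z} → ZZc | c | ccS | chB | h | hBS | hh.
Z: inherits non-unit rules of {Z} → ZZc | c.

S -> c | hh | ZZc | chB | hBS; B -> c | h | hh | ZZc | ccS | chB | hBS; Z -> c | ZZc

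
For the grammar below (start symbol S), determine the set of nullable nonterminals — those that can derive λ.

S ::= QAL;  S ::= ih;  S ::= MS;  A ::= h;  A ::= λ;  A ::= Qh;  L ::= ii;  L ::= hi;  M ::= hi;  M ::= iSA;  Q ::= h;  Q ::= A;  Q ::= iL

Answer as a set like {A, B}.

Directly nullable (have an ε-rule): {A}.
Q is nullable via Q -> A (every symbol on the right is already known nullable).
Not nullable: L, M, S — each has a terminal in every rule's right-hand side or depends on a non-nullable symbol.

{A, Q}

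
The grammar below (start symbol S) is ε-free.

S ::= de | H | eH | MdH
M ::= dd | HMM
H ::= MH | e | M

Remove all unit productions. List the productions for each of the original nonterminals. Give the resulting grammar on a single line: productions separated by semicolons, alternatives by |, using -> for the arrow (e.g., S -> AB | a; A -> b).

Unit productions: H->M, S->H.
Unit pairs (A ⇒* B via units): (H,M), (S,H), (S,M).
S: inherits non-unit rules of {H, M, S} → HMM | MH | MdH | dd | de | e | eH.
H: inherits non-unit rules of {H, M} → HMM | MH | dd | e.
M: inherits non-unit rules of {M} → HMM | dd.

S -> e | MH | dd | de | eH | HMM | MdH; H -> e | MH | dd | HMM; M -> dd | HMM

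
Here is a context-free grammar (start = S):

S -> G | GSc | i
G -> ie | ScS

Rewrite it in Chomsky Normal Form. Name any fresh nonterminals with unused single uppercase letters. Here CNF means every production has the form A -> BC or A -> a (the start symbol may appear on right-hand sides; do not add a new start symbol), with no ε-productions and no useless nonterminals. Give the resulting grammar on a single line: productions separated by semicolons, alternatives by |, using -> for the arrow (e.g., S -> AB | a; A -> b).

S -> i | BC | GE | SF; A -> c; B -> i; C -> e; D -> AS; E -> SA; F -> AS; G -> BC | SD

No ε-productions.
After unit-elimination: S -> i | ie | GSc | ScS; G -> ie | ScS.
TERM: introduce A -> c, C -> e, B -> i and substitute in every rule of length ≥2.
BIN: G -> SAS becomes G -> SD, D -> AS; S -> GSA becomes S -> GE, E -> SA; S -> SAS becomes S -> SF, F -> AS.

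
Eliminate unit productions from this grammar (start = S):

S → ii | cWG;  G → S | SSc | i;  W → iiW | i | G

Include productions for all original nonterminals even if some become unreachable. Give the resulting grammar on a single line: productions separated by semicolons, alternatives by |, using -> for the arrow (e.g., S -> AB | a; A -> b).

S -> ii | cWG; G -> i | ii | SSc | cWG; W -> i | ii | SSc | cWG | iiW

Unit productions: G->S, W->G.
Unit pairs (A ⇒* B via units): (G,S), (W,G), (W,S).
S: inherits non-unit rules of {S} → cWG | ii.
G: inherits non-unit rules of {G, S} → SSc | cWG | i | ii.
W: inherits non-unit rules of {G, S, W} → SSc | cWG | i | ii | iiW.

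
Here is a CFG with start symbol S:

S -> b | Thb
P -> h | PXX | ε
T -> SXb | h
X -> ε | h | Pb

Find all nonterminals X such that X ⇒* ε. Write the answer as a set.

{P, X}

Directly nullable (have an ε-rule): {P, X}.
Not nullable: S, T — each has a terminal in every rule's right-hand side or depends on a non-nullable symbol.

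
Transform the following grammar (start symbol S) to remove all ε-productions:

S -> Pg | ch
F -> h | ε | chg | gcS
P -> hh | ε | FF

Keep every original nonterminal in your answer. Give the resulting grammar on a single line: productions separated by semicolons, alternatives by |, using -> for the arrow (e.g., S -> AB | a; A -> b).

S -> g | Pg | ch; F -> h | chg | gcS; P -> F | FF | hh

Nullable set: {F, P}.
S -> Pg: P nullable, giving Pg | g.
Drop F -> ε.
Drop P -> ε.
P -> FF: F, F nullable, giving F | FF.
Unchanged (no nullable symbols): S -> ch; F -> chg; F -> gcS; F -> h; P -> hh.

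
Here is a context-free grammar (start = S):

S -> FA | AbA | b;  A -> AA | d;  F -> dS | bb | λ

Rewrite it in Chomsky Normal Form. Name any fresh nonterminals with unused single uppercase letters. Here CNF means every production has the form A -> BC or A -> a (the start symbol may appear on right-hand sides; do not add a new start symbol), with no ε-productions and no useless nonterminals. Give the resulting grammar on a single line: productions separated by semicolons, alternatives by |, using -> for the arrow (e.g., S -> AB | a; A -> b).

S -> b | d | AA | AD | FA; A -> d | AA; B -> b; C -> d; D -> BA; F -> BB | CS

Nullable: {F}; after ε-elimination: S -> A | b | FA | AbA; A -> d | AA; F -> bb | dS.
After unit-elimination: S -> b | d | AA | FA | AbA; A -> d | AA; F -> bb | dS.
TERM: introduce B -> b, C -> d and substitute in every rule of length ≥2.
BIN: S -> ABA becomes S -> AD, D -> BA.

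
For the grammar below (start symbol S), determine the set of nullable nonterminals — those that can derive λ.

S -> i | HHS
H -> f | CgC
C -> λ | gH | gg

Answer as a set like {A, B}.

{C}

Directly nullable (have an ε-rule): {C}.
Not nullable: H, S — each has a terminal in every rule's right-hand side or depends on a non-nullable symbol.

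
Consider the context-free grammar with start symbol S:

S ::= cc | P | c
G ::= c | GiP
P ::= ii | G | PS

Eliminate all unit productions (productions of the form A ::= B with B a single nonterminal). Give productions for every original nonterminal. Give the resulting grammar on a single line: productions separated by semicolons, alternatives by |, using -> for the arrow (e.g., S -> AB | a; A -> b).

S -> c | PS | cc | ii | GiP; G -> c | GiP; P -> c | PS | ii | GiP

Unit productions: P->G, S->P.
Unit pairs (A ⇒* B via units): (P,G), (S,G), (S,P).
S: inherits non-unit rules of {G, P, S} → GiP | PS | c | cc | ii.
G: inherits non-unit rules of {G} → GiP | c.
P: inherits non-unit rules of {G, P} → GiP | PS | c | ii.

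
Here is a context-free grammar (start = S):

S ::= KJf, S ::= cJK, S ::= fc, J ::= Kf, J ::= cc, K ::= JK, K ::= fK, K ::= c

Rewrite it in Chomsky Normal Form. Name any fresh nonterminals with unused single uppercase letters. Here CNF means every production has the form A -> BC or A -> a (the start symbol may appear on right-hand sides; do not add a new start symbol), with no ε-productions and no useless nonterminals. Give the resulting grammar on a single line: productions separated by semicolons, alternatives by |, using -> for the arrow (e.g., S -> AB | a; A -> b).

S -> AB | BC | KD; A -> f; B -> c; C -> JK; D -> JA; J -> BB | KA; K -> c | AK | JK

No ε-productions.
No unit productions to eliminate.
TERM: introduce B -> c, A -> f and substitute in every rule of length ≥2.
BIN: S -> BJK becomes S -> BC, C -> JK; S -> KJA becomes S -> KD, D -> JA.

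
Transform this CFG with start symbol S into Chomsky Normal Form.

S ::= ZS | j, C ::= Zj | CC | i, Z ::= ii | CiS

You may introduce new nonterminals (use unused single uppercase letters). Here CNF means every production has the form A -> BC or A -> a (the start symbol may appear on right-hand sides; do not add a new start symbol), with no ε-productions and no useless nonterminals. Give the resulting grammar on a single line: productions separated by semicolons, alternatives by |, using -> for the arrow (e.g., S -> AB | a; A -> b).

No ε-productions.
No unit productions to eliminate.
TERM: introduce B -> i, A -> j and substitute in every rule of length ≥2.
BIN: Z -> CBS becomes Z -> CD, D -> BS.

S -> j | ZS; A -> j; B -> i; C -> i | CC | ZA; D -> BS; Z -> BB | CD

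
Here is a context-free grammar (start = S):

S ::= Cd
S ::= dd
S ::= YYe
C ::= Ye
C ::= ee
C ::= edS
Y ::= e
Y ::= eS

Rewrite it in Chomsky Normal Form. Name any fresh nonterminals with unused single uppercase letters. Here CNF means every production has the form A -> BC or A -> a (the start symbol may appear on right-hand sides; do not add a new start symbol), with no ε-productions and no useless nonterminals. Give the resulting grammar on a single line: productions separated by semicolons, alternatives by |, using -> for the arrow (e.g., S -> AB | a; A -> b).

No ε-productions.
No unit productions to eliminate.
TERM: introduce B -> d, A -> e and substitute in every rule of length ≥2.
BIN: C -> ABS becomes C -> AD, D -> BS; S -> YYA becomes S -> YE, E -> YA.

S -> BB | CB | YE; A -> e; B -> d; C -> AA | AD | YA; D -> BS; E -> YA; Y -> e | AS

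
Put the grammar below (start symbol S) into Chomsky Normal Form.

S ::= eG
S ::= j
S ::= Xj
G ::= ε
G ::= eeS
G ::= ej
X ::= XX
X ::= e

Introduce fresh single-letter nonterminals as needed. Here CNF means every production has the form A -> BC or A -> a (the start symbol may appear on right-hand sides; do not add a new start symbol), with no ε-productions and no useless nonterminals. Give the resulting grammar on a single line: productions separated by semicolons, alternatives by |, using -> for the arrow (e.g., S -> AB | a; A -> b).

Nullable: {G}; after ε-elimination: S -> e | j | Xj | eG; G -> ej | eeS; X -> e | XX.
No unit productions to eliminate.
TERM: introduce A -> e, B -> j and substitute in every rule of length ≥2.
BIN: G -> AAS becomes G -> AC, C -> AS.

S -> e | j | AG | XB; A -> e; B -> j; C -> AS; G -> AB | AC; X -> e | XX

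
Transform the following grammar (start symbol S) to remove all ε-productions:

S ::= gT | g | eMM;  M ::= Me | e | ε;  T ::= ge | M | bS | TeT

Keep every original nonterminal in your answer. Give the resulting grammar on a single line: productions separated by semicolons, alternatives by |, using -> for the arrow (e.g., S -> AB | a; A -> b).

Nullable set: {M, T}.
S -> eMM: M, M nullable, giving e | eM | eMM.
S -> gT: T nullable, giving g | gT.
Drop M -> ε.
M -> Me: M nullable, giving Me | e.
T -> M: M nullable, giving M.
T -> TeT: T, T nullable, giving Te | TeT | e | eT.
Unchanged (no nullable symbols): S -> g; M -> e; T -> bS; T -> ge.

S -> e | g | eM | gT | eMM; M -> e | Me; T -> M | e | Te | bS | eT | ge | TeT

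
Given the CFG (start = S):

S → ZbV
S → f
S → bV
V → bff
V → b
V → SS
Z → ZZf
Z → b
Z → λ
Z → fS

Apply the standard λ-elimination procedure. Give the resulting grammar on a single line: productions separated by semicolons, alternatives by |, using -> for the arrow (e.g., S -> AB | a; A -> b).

Nullable set: {Z}.
S -> ZbV: Z nullable, giving ZbV | bV.
Drop Z -> λ.
Z -> ZZf: Z, Z nullable, giving ZZf | Zf | f.
Unchanged (no nullable symbols): S -> bV; S -> f; V -> SS; V -> b; V -> bff; Z -> b; Z -> fS.

S -> f | bV | ZbV; V -> b | SS | bff; Z -> b | f | Zf | fS | ZZf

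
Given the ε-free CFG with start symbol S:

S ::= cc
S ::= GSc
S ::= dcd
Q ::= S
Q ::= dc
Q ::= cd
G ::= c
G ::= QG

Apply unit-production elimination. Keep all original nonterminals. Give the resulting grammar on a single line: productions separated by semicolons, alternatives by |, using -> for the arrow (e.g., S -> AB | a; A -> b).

S -> cc | GSc | dcd; G -> c | QG; Q -> cc | cd | dc | GSc | dcd

Unit productions: Q->S.
Unit pairs (A ⇒* B via units): (Q,S).
S: inherits non-unit rules of {S} → GSc | cc | dcd.
G: inherits non-unit rules of {G} → QG | c.
Q: inherits non-unit rules of {Q, S} → GSc | cc | cd | dc | dcd.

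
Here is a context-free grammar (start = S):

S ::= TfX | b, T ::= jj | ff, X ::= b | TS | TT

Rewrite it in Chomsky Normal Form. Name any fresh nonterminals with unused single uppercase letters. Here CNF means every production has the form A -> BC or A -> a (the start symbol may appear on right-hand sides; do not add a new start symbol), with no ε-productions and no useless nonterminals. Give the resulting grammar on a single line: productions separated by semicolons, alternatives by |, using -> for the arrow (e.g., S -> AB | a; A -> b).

S -> b | TC; A -> f; B -> j; C -> AX; T -> AA | BB; X -> b | TS | TT

No ε-productions.
No unit productions to eliminate.
TERM: introduce A -> f, B -> j and substitute in every rule of length ≥2.
BIN: S -> TAX becomes S -> TC, C -> AX.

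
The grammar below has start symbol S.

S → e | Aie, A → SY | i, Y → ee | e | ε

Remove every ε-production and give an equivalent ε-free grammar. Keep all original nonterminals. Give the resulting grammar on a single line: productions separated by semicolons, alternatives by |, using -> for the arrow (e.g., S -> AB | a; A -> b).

S -> e | Aie; A -> S | i | SY; Y -> e | ee

Nullable set: {Y}.
A -> SY: Y nullable, giving S | SY.
Drop Y -> ε.
Unchanged (no nullable symbols): S -> Aie; S -> e; A -> i; Y -> e; Y -> ee.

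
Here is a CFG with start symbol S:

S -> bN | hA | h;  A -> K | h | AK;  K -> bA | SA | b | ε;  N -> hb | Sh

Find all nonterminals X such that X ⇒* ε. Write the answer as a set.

{A, K}

Directly nullable (have an ε-rule): {K}.
A is nullable via A -> K (every symbol on the right is already known nullable).
Not nullable: N, S — each has a terminal in every rule's right-hand side or depends on a non-nullable symbol.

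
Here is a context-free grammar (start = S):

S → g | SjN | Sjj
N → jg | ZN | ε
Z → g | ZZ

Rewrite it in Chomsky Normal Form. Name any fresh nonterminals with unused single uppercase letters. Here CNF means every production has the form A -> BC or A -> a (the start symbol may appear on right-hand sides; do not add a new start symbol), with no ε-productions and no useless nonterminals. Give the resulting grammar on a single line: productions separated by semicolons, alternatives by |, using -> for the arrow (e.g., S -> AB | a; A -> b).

S -> g | SA | SC | SD; A -> j; B -> g; C -> AA; D -> AN; N -> g | AB | ZN | ZZ; Z -> g | ZZ

Nullable: {N}; after ε-elimination: S -> g | Sj | SjN | Sjj; N -> Z | ZN | jg; Z -> g | ZZ.
After unit-elimination: S -> g | Sj | SjN | Sjj; N -> g | ZN | ZZ | jg; Z -> g | ZZ.
TERM: introduce B -> g, A -> j and substitute in every rule of length ≥2.
BIN: S -> SAA becomes S -> SC, C -> AA; S -> SAN becomes S -> SD, D -> AN.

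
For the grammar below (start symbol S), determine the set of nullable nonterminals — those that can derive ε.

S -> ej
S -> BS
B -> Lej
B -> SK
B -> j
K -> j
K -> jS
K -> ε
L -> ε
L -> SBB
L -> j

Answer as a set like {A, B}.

{K, L}

Directly nullable (have an ε-rule): {K, L}.
Not nullable: B, S — each has a terminal in every rule's right-hand side or depends on a non-nullable symbol.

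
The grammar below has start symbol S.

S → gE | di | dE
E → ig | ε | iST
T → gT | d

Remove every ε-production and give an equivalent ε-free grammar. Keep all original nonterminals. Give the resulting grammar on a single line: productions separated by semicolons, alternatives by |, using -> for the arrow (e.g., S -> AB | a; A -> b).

Nullable set: {E}.
S -> dE: E nullable, giving d | dE.
S -> gE: E nullable, giving g | gE.
Drop E -> ε.
Unchanged (no nullable symbols): S -> di; E -> iST; E -> ig; T -> d; T -> gT.

S -> d | g | dE | di | gE; E -> ig | iST; T -> d | gT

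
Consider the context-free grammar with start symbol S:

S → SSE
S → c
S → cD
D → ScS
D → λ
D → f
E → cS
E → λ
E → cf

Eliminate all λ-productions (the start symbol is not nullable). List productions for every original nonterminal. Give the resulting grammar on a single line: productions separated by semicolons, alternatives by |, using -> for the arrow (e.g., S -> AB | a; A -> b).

S -> c | SS | cD | SSE; D -> f | ScS; E -> cS | cf

Nullable set: {D, E}.
S -> SSE: E nullable, giving SS | SSE.
S -> cD: D nullable, giving c | cD.
Drop D -> λ.
Drop E -> λ.
Unchanged (no nullable symbols): S -> c; D -> ScS; D -> f; E -> cS; E -> cf.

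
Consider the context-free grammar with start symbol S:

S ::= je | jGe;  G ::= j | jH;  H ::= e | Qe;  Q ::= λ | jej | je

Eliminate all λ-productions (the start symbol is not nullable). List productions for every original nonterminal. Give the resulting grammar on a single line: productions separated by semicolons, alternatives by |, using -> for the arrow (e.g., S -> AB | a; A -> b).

Nullable set: {Q}.
H -> Qe: Q nullable, giving Qe | e.
Drop Q -> λ.
Unchanged (no nullable symbols): S -> jGe; S -> je; G -> j; G -> jH; H -> e; Q -> je; Q -> jej.

S -> je | jGe; G -> j | jH; H -> e | Qe; Q -> je | jej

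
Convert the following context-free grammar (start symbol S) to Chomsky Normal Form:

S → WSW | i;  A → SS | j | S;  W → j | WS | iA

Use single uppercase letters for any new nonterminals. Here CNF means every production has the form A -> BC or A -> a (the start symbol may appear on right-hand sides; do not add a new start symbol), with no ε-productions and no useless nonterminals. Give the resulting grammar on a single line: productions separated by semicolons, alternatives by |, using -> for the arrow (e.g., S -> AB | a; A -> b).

S -> i | WD; A -> i | j | SS | WC; B -> i; C -> SW; D -> SW; W -> j | BA | WS

No ε-productions.
After unit-elimination: S -> i | WSW; A -> i | j | SS | WSW; W -> j | WS | iA.
TERM: introduce B -> i and substitute in every rule of length ≥2.
BIN: A -> WSW becomes A -> WC, C -> SW; S -> WSW becomes S -> WD, D -> SW.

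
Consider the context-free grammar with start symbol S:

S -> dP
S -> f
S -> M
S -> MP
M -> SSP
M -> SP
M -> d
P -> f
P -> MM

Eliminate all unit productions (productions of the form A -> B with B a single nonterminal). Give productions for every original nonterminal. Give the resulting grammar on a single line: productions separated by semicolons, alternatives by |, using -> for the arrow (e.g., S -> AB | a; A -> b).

Unit productions: S->M.
Unit pairs (A ⇒* B via units): (S,M).
S: inherits non-unit rules of {M, S} → MP | SP | SSP | d | dP | f.
M: inherits non-unit rules of {M} → SP | SSP | d.
P: inherits non-unit rules of {P} → MM | f.

S -> d | f | MP | SP | dP | SSP; M -> d | SP | SSP; P -> f | MM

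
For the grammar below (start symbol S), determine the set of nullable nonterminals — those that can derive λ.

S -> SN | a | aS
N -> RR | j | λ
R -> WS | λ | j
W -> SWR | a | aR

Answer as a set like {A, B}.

{N, R}

Directly nullable (have an ε-rule): {N, R}.
Not nullable: S, W — each has a terminal in every rule's right-hand side or depends on a non-nullable symbol.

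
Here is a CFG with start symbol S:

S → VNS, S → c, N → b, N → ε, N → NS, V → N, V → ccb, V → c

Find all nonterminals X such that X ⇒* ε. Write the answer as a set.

Directly nullable (have an ε-rule): {N}.
V is nullable via V -> N (every symbol on the right is already known nullable).
Not nullable: S — each has a terminal in every rule's right-hand side or depends on a non-nullable symbol.

{N, V}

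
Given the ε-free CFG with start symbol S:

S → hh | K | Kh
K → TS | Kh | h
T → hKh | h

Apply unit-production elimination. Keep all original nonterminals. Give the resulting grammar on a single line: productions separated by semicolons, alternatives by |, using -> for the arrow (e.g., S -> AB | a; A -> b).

S -> h | Kh | TS | hh; K -> h | Kh | TS; T -> h | hKh

Unit productions: S->K.
Unit pairs (A ⇒* B via units): (S,K).
S: inherits non-unit rules of {K, S} → Kh | TS | h | hh.
K: inherits non-unit rules of {K} → Kh | TS | h.
T: inherits non-unit rules of {T} → h | hKh.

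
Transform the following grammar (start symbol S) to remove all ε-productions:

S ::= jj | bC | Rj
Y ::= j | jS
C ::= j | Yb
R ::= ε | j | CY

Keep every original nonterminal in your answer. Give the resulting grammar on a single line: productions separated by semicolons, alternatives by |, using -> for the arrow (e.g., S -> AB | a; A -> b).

Nullable set: {R}.
S -> Rj: R nullable, giving Rj | j.
Drop R -> ε.
Unchanged (no nullable symbols): S -> bC; S -> jj; C -> Yb; C -> j; R -> CY; R -> j; Y -> j; Y -> jS.

S -> j | Rj | bC | jj; C -> j | Yb; R -> j | CY; Y -> j | jS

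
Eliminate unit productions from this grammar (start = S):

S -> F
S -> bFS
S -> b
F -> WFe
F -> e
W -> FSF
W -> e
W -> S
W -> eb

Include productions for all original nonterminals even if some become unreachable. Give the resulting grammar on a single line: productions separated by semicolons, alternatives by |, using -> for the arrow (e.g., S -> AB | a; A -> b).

S -> b | e | WFe | bFS; F -> e | WFe; W -> b | e | eb | FSF | WFe | bFS

Unit productions: S->F, W->S.
Unit pairs (A ⇒* B via units): (S,F), (W,F), (W,S).
S: inherits non-unit rules of {F, S} → WFe | b | bFS | e.
F: inherits non-unit rules of {F} → WFe | e.
W: inherits non-unit rules of {F, S, W} → FSF | WFe | b | bFS | e | eb.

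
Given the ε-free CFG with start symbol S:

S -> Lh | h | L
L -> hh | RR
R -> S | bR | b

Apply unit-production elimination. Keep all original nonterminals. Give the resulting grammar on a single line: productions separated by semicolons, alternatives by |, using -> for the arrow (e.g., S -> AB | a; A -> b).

Unit productions: R->S, S->L.
Unit pairs (A ⇒* B via units): (R,L), (R,S), (S,L).
S: inherits non-unit rules of {L, S} → Lh | RR | h | hh.
L: inherits non-unit rules of {L} → RR | hh.
R: inherits non-unit rules of {L, R, S} → Lh | RR | b | bR | h | hh.

S -> h | Lh | RR | hh; L -> RR | hh; R -> b | h | Lh | RR | bR | hh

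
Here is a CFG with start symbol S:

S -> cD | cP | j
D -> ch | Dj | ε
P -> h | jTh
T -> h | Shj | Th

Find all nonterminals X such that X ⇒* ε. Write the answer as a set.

{D}

Directly nullable (have an ε-rule): {D}.
Not nullable: P, S, T — each has a terminal in every rule's right-hand side or depends on a non-nullable symbol.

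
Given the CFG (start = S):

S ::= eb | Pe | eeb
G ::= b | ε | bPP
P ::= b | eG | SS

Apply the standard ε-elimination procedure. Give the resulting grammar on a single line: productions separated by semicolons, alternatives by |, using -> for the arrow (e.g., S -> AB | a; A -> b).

Nullable set: {G}.
Drop G -> ε.
P -> eG: G nullable, giving e | eG.
Unchanged (no nullable symbols): S -> Pe; S -> eb; S -> eeb; G -> b; G -> bPP; P -> SS; P -> b.

S -> Pe | eb | eeb; G -> b | bPP; P -> b | e | SS | eG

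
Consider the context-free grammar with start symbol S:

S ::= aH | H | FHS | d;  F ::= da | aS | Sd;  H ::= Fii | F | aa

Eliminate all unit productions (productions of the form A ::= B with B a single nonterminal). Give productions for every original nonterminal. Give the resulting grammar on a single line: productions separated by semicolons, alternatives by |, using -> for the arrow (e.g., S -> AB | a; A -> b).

Unit productions: H->F, S->H.
Unit pairs (A ⇒* B via units): (H,F), (S,F), (S,H).
S: inherits non-unit rules of {F, H, S} → FHS | Fii | Sd | aH | aS | aa | d | da.
F: inherits non-unit rules of {F} → Sd | aS | da.
H: inherits non-unit rules of {F, H} → Fii | Sd | aS | aa | da.

S -> d | Sd | aH | aS | aa | da | FHS | Fii; F -> Sd | aS | da; H -> Sd | aS | aa | da | Fii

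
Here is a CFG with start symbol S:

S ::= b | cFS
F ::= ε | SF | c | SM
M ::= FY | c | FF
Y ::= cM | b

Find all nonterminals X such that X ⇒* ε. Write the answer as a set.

{F, M}

Directly nullable (have an ε-rule): {F}.
M is nullable via M -> FF (every symbol on the right is already known nullable).
Not nullable: S, Y — each has a terminal in every rule's right-hand side or depends on a non-nullable symbol.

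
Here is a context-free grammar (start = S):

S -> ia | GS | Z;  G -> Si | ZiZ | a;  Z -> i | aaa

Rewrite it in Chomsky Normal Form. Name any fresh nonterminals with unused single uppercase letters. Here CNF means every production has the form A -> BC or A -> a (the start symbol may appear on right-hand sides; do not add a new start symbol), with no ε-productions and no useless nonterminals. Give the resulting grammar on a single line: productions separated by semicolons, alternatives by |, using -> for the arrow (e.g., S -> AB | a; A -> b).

No ε-productions.
After unit-elimination: S -> i | GS | ia | aaa; G -> a | Si | ZiZ; Z -> i | aaa.
TERM: introduce B -> a, A -> i and substitute in every rule of length ≥2.
BIN: G -> ZAZ becomes G -> ZC, C -> AZ; S -> BBB becomes S -> BD, D -> BB; Z -> BBB becomes Z -> BE, E -> BB.

S -> i | AB | BD | GS; A -> i; B -> a; C -> AZ; D -> BB; E -> BB; G -> a | SA | ZC; Z -> i | BE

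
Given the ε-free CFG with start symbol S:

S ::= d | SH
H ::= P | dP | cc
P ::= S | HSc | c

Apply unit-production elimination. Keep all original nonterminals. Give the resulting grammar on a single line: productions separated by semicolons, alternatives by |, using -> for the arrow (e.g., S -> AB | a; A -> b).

Unit productions: H->P, P->S.
Unit pairs (A ⇒* B via units): (H,P), (H,S), (P,S).
S: inherits non-unit rules of {S} → SH | d.
H: inherits non-unit rules of {H, P, S} → HSc | SH | c | cc | d | dP.
P: inherits non-unit rules of {P, S} → HSc | SH | c | d.

S -> d | SH; H -> c | d | SH | cc | dP | HSc; P -> c | d | SH | HSc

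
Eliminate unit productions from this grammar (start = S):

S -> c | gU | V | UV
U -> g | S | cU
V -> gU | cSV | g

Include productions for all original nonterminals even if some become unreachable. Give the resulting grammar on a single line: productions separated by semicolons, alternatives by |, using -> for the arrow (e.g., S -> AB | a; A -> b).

Unit productions: S->V, U->S.
Unit pairs (A ⇒* B via units): (S,V), (U,S), (U,V).
S: inherits non-unit rules of {S, V} → UV | c | cSV | g | gU.
U: inherits non-unit rules of {S, U, V} → UV | c | cSV | cU | g | gU.
V: inherits non-unit rules of {V} → cSV | g | gU.

S -> c | g | UV | gU | cSV; U -> c | g | UV | cU | gU | cSV; V -> g | gU | cSV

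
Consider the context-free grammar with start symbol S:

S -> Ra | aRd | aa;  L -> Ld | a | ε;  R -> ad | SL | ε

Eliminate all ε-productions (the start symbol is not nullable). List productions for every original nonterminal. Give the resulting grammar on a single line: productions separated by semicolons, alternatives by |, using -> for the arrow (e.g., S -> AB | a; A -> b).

S -> a | Ra | aa | ad | aRd; L -> a | d | Ld; R -> S | SL | ad

Nullable set: {L, R}.
S -> Ra: R nullable, giving Ra | a.
S -> aRd: R nullable, giving aRd | ad.
Drop L -> ε.
L -> Ld: L nullable, giving Ld | d.
Drop R -> ε.
R -> SL: L nullable, giving S | SL.
Unchanged (no nullable symbols): S -> aa; L -> a; R -> ad.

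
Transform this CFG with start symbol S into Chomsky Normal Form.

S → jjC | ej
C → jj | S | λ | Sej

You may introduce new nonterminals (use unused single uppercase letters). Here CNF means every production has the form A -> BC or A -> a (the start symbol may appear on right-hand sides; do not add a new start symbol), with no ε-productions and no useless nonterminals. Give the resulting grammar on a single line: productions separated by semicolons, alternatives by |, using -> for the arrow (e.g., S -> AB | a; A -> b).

S -> AB | BB | BF; A -> e; B -> j; C -> AB | BB | BD | SE; D -> BC; E -> AB; F -> BC

Nullable: {C}; after ε-elimination: S -> ej | jj | jjC; C -> S | jj | Sej.
After unit-elimination: S -> ej | jj | jjC; C -> ej | jj | Sej | jjC.
TERM: introduce A -> e, B -> j and substitute in every rule of length ≥2.
BIN: C -> BBC becomes C -> BD, D -> BC; C -> SAB becomes C -> SE, E -> AB; S -> BBC becomes S -> BF, F -> BC.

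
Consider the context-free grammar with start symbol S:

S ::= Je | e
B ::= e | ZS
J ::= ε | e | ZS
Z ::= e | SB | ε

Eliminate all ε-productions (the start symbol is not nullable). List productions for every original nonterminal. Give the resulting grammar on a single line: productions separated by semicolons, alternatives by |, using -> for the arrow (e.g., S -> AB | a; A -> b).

Nullable set: {J, Z}.
S -> Je: J nullable, giving Je | e.
B -> ZS: Z nullable, giving S | ZS.
Drop J -> ε.
J -> ZS: Z nullable, giving S | ZS.
Drop Z -> ε.
Unchanged (no nullable symbols): S -> e; B -> e; J -> e; Z -> SB; Z -> e.

S -> e | Je; B -> S | e | ZS; J -> S | e | ZS; Z -> e | SB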